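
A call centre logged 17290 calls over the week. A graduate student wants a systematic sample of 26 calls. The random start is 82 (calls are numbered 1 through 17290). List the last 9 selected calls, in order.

11387, 12052, 12717, 13382, 14047, 14712, 15377, 16042, 16707

k = N/n = 17290/26 = 665
18th selection = 82 + 17×665 = 11387
19th: 11387 + 665 = 12052
20th: 12052 + 665 = 12717
21st: 12717 + 665 = 13382
22nd: 13382 + 665 = 14047
23rd: 14047 + 665 = 14712
24th: 14712 + 665 = 15377
25th: 15377 + 665 = 16042
26th: 16042 + 665 = 16707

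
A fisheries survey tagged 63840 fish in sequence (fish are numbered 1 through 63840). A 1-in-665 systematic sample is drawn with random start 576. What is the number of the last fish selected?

63751

k = 665
96th selection = r + (96−1)·k = 576 + 95×665 = 576 + 63175 = 63751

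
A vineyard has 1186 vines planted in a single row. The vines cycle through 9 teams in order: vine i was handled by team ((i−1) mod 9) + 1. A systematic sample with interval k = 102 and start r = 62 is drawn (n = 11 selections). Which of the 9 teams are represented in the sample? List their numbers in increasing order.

Consecutive selections differ by k = 102, so their team numbers differ by 102 mod 9 = 3.
gcd(102, 9) = 3, so the sample visits 9/3 = 3 distinct residues mod 9.
Start 62 is team 8; the teams hit are 2, 5, 8.

2, 5, 8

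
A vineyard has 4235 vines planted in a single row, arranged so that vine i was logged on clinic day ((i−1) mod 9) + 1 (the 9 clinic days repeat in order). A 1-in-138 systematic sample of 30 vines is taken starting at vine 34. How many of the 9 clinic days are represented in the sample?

3

Consecutive selections differ by k = 138, so their clinic day numbers differ by 138 mod 9 = 3.
gcd(138, 9) = 3, so the sample visits 9/3 = 3 distinct residues mod 9.
Start 34 is clinic day 7; the clinic days hit are 1, 4, 7.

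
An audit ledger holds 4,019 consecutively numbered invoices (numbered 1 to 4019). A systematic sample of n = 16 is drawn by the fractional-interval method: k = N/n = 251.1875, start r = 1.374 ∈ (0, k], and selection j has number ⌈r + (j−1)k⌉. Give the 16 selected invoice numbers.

j=1: r + 0k = 1.374 → ⌈·⌉ = 2
j=2: r + 1k = 252.5615 → ⌈·⌉ = 253
j=3: r + 2k = 503.749 → ⌈·⌉ = 504
j=4: r + 3k = 754.9365 → ⌈·⌉ = 755
j=5: r + 4k = 1006.124 → ⌈·⌉ = 1007
j=6: r + 5k = 1257.3115 → ⌈·⌉ = 1258
j=7: r + 6k = 1508.499 → ⌈·⌉ = 1509
j=8: r + 7k = 1759.6865 → ⌈·⌉ = 1760
j=9: r + 8k = 2010.874 → ⌈·⌉ = 2011
j=10: r + 9k = 2262.0615 → ⌈·⌉ = 2263
j=11: r + 10k = 2513.249 → ⌈·⌉ = 2514
j=12: r + 11k = 2764.4365 → ⌈·⌉ = 2765
j=13: r + 12k = 3015.624 → ⌈·⌉ = 3016
j=14: r + 13k = 3266.8115 → ⌈·⌉ = 3267
j=15: r + 14k = 3517.999 → ⌈·⌉ = 3518
j=16: r + 15k = 3769.1865 → ⌈·⌉ = 3770

2, 253, 504, 755, 1007, 1258, 1509, 1760, 2011, 2263, 2514, 2765, 3016, 3267, 3518, 3770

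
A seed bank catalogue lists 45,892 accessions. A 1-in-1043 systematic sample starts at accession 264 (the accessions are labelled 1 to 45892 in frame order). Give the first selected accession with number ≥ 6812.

k = 1043
Steps past start: ⌈(6812 − 264)/1043⌉ = ⌈6548/1043⌉ = 7
Selected accession: 264 + 7×1043 = 7565

7565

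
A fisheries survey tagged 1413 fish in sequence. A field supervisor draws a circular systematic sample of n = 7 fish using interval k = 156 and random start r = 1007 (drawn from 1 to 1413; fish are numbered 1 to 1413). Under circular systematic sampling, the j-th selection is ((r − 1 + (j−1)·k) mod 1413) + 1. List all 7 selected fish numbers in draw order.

Selection 1: 1007
Selection 2: 1007 + 156 = 1163
Selection 3: 1163 + 156 = 1319
Selection 4: 1319 + 156 = 1475 → 1475 − 1413 = 62
Selection 5: 62 + 156 = 218
Selection 6: 218 + 156 = 374
Selection 7: 374 + 156 = 530

1007, 1163, 1319, 62, 218, 374, 530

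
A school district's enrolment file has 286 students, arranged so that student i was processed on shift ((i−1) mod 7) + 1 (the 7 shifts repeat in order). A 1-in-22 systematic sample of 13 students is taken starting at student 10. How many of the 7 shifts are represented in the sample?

Consecutive selections differ by k = 22, so their shift numbers differ by 22 mod 7 = 1.
gcd(22, 7) = 1, so the sample visits 7/1 = 7 distinct residues mod 7.
Start 10 is shift 3; the shifts hit are 1, 2, 3, 4, 5, 6, 7.

7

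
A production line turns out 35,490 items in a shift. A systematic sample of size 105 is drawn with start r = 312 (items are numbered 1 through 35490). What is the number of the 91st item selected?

30732

k = 35490/105 = 338
91st selection = r + (91−1)·k = 312 + 90×338 = 312 + 30420 = 30732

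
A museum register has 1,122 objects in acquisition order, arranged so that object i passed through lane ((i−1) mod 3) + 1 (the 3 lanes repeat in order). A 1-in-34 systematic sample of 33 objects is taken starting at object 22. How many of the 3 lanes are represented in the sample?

Consecutive selections differ by k = 34, so their lane numbers differ by 34 mod 3 = 1.
gcd(34, 3) = 1, so the sample visits 3/1 = 3 distinct residues mod 3.
Start 22 is lane 1; the lanes hit are 1, 2, 3.

3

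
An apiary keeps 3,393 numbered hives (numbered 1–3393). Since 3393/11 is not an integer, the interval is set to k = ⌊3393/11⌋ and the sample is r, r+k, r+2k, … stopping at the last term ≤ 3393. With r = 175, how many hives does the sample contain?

11

k = ⌊3393/11⌋ = 308
Achieved size = ⌊(3393 − 175)/308⌋ + 1 = ⌊3218/308⌋ + 1 = 10 + 1 = 11
(last selection: 175 + 10×308 = 3255 ≤ 3393; next would be 3563 > 3393)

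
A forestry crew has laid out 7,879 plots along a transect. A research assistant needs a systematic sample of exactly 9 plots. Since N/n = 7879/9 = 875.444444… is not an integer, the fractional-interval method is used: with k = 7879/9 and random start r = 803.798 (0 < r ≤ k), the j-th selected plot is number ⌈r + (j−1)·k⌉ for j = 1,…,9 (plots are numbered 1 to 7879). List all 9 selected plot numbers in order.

804, 1680, 2555, 3431, 4306, 5182, 6057, 6932, 7808

j=1: r + 0k = 803.798 → ⌈·⌉ = 804
j=2: r + 1k = 1679.242444… → ⌈·⌉ = 1680
j=3: r + 2k = 2554.686888… → ⌈·⌉ = 2555
j=4: r + 3k = 3430.131333… → ⌈·⌉ = 3431
j=5: r + 4k = 4305.575777… → ⌈·⌉ = 4306
j=6: r + 5k = 5181.020222… → ⌈·⌉ = 5182
j=7: r + 6k = 6056.464666… → ⌈·⌉ = 6057
j=8: r + 7k = 6931.909111… → ⌈·⌉ = 6932
j=9: r + 8k = 7807.353555… → ⌈·⌉ = 7808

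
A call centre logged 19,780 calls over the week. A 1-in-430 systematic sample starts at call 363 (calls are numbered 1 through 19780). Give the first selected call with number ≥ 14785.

k = 430
Steps past start: ⌈(14785 − 363)/430⌉ = ⌈14422/430⌉ = 34
Selected call: 363 + 34×430 = 14983

14983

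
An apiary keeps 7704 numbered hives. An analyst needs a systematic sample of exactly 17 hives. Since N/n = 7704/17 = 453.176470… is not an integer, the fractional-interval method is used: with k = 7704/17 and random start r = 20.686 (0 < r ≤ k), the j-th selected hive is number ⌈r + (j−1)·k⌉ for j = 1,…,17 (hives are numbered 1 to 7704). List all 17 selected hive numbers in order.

j=1: r + 0k = 20.686 → ⌈·⌉ = 21
j=2: r + 1k = 473.862470… → ⌈·⌉ = 474
j=3: r + 2k = 927.038941… → ⌈·⌉ = 928
j=4: r + 3k = 1380.215411… → ⌈·⌉ = 1381
j=5: r + 4k = 1833.391882… → ⌈·⌉ = 1834
j=6: r + 5k = 2286.568352… → ⌈·⌉ = 2287
j=7: r + 6k = 2739.744823… → ⌈·⌉ = 2740
j=8: r + 7k = 3192.921294… → ⌈·⌉ = 3193
j=9: r + 8k = 3646.097764… → ⌈·⌉ = 3647
j=10: r + 9k = 4099.274235… → ⌈·⌉ = 4100
j=11: r + 10k = 4552.450705… → ⌈·⌉ = 4553
j=12: r + 11k = 5005.627176… → ⌈·⌉ = 5006
j=13: r + 12k = 5458.803647… → ⌈·⌉ = 5459
j=14: r + 13k = 5911.980117… → ⌈·⌉ = 5912
j=15: r + 14k = 6365.156588… → ⌈·⌉ = 6366
j=16: r + 15k = 6818.333058… → ⌈·⌉ = 6819
j=17: r + 16k = 7271.509529… → ⌈·⌉ = 7272

21, 474, 928, 1381, 1834, 2287, 2740, 3193, 3647, 4100, 4553, 5006, 5459, 5912, 6366, 6819, 7272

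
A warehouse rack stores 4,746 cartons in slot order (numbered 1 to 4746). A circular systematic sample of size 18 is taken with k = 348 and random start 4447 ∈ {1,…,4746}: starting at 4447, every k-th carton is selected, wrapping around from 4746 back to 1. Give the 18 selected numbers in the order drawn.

Selection 1: 4447
Selection 2: 4447 + 348 = 4795 → 4795 − 4746 = 49
Selection 3: 49 + 348 = 397
Selection 4: 397 + 348 = 745
Selection 5: 745 + 348 = 1093
Selection 6: 1093 + 348 = 1441
Selection 7: 1441 + 348 = 1789
Selection 8: 1789 + 348 = 2137
Selection 9: 2137 + 348 = 2485
Selection 10: 2485 + 348 = 2833
Selection 11: 2833 + 348 = 3181
Selection 12: 3181 + 348 = 3529
Selection 13: 3529 + 348 = 3877
Selection 14: 3877 + 348 = 4225
Selection 15: 4225 + 348 = 4573
Selection 16: 4573 + 348 = 4921 → 4921 − 4746 = 175
Selection 17: 175 + 348 = 523
Selection 18: 523 + 348 = 871

4447, 49, 397, 745, 1093, 1441, 1789, 2137, 2485, 2833, 3181, 3529, 3877, 4225, 4573, 175, 523, 871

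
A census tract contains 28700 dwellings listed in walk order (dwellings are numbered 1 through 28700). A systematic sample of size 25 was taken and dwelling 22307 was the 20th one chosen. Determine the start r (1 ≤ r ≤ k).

k = 28700/25 = 1148
r = 22307 − (20−1)×1148 = 22307 − 21812 = 495

495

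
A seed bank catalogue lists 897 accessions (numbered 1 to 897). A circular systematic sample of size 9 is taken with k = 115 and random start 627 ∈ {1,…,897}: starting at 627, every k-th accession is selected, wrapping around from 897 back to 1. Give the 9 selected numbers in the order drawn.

Selection 1: 627
Selection 2: 627 + 115 = 742
Selection 3: 742 + 115 = 857
Selection 4: 857 + 115 = 972 → 972 − 897 = 75
Selection 5: 75 + 115 = 190
Selection 6: 190 + 115 = 305
Selection 7: 305 + 115 = 420
Selection 8: 420 + 115 = 535
Selection 9: 535 + 115 = 650

627, 742, 857, 75, 190, 305, 420, 535, 650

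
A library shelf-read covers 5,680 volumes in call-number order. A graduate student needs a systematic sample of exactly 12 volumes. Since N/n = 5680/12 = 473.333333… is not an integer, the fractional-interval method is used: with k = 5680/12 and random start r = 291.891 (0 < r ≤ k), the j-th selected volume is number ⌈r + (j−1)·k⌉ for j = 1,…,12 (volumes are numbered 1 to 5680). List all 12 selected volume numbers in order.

292, 766, 1239, 1712, 2186, 2659, 3132, 3606, 4079, 4552, 5026, 5499

j=1: r + 0k = 291.891 → ⌈·⌉ = 292
j=2: r + 1k = 765.224333… → ⌈·⌉ = 766
j=3: r + 2k = 1238.557666… → ⌈·⌉ = 1239
j=4: r + 3k = 1711.891 → ⌈·⌉ = 1712
j=5: r + 4k = 2185.224333… → ⌈·⌉ = 2186
j=6: r + 5k = 2658.557666… → ⌈·⌉ = 2659
j=7: r + 6k = 3131.891 → ⌈·⌉ = 3132
j=8: r + 7k = 3605.224333… → ⌈·⌉ = 3606
j=9: r + 8k = 4078.557666… → ⌈·⌉ = 4079
j=10: r + 9k = 4551.891 → ⌈·⌉ = 4552
j=11: r + 10k = 5025.224333… → ⌈·⌉ = 5026
j=12: r + 11k = 5498.557666… → ⌈·⌉ = 5499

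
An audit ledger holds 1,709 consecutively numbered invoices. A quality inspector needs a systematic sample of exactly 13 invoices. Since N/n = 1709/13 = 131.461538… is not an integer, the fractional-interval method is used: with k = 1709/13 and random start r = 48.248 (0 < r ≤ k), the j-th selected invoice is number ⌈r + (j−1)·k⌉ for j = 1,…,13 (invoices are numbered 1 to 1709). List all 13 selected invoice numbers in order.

49, 180, 312, 443, 575, 706, 838, 969, 1100, 1232, 1363, 1495, 1626

j=1: r + 0k = 48.248 → ⌈·⌉ = 49
j=2: r + 1k = 179.709538… → ⌈·⌉ = 180
j=3: r + 2k = 311.171076… → ⌈·⌉ = 312
j=4: r + 3k = 442.632615… → ⌈·⌉ = 443
j=5: r + 4k = 574.094153… → ⌈·⌉ = 575
j=6: r + 5k = 705.555692… → ⌈·⌉ = 706
j=7: r + 6k = 837.017230… → ⌈·⌉ = 838
j=8: r + 7k = 968.478769… → ⌈·⌉ = 969
j=9: r + 8k = 1099.940307… → ⌈·⌉ = 1100
j=10: r + 9k = 1231.401846… → ⌈·⌉ = 1232
j=11: r + 10k = 1362.863384… → ⌈·⌉ = 1363
j=12: r + 11k = 1494.324923… → ⌈·⌉ = 1495
j=13: r + 12k = 1625.786461… → ⌈·⌉ = 1626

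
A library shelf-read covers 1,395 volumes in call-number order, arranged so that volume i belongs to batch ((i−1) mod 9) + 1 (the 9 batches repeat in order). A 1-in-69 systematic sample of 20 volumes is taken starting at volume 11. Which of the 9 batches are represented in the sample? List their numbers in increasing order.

Consecutive selections differ by k = 69, so their batch numbers differ by 69 mod 9 = 6.
gcd(69, 9) = 3, so the sample visits 9/3 = 3 distinct residues mod 9.
Start 11 is batch 2; the batches hit are 2, 5, 8.

2, 5, 8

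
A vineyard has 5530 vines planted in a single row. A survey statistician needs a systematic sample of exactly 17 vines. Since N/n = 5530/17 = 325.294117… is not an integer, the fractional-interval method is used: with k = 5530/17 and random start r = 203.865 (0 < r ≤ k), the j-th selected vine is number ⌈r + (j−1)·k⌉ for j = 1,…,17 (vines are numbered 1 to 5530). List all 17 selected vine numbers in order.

j=1: r + 0k = 203.865 → ⌈·⌉ = 204
j=2: r + 1k = 529.159117… → ⌈·⌉ = 530
j=3: r + 2k = 854.453235… → ⌈·⌉ = 855
j=4: r + 3k = 1179.747352… → ⌈·⌉ = 1180
j=5: r + 4k = 1505.041470… → ⌈·⌉ = 1506
j=6: r + 5k = 1830.335588… → ⌈·⌉ = 1831
j=7: r + 6k = 2155.629705… → ⌈·⌉ = 2156
j=8: r + 7k = 2480.923823… → ⌈·⌉ = 2481
j=9: r + 8k = 2806.217941… → ⌈·⌉ = 2807
j=10: r + 9k = 3131.512058… → ⌈·⌉ = 3132
j=11: r + 10k = 3456.806176… → ⌈·⌉ = 3457
j=12: r + 11k = 3782.100294… → ⌈·⌉ = 3783
j=13: r + 12k = 4107.394411… → ⌈·⌉ = 4108
j=14: r + 13k = 4432.688529… → ⌈·⌉ = 4433
j=15: r + 14k = 4757.982647… → ⌈·⌉ = 4758
j=16: r + 15k = 5083.276764… → ⌈·⌉ = 5084
j=17: r + 16k = 5408.570882… → ⌈·⌉ = 5409

204, 530, 855, 1180, 1506, 1831, 2156, 2481, 2807, 3132, 3457, 3783, 4108, 4433, 4758, 5084, 5409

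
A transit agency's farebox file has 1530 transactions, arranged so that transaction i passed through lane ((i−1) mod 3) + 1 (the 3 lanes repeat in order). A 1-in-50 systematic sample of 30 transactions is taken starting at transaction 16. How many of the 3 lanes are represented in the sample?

Consecutive selections differ by k = 50, so their lane numbers differ by 50 mod 3 = 2.
gcd(50, 3) = 1, so the sample visits 3/1 = 3 distinct residues mod 3.
Start 16 is lane 1; the lanes hit are 1, 2, 3.

3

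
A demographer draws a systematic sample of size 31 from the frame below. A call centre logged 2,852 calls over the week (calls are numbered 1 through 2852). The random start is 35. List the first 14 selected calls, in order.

35, 127, 219, 311, 403, 495, 587, 679, 771, 863, 955, 1047, 1139, 1231

k = N/n = 2852/31 = 92
call 1: 35
call 2: 35 + 92 = 127
call 3: 127 + 92 = 219
call 4: 219 + 92 = 311
call 5: 311 + 92 = 403
call 6: 403 + 92 = 495
call 7: 495 + 92 = 587
call 8: 587 + 92 = 679
call 9: 679 + 92 = 771
call 10: 771 + 92 = 863
call 11: 863 + 92 = 955
call 12: 955 + 92 = 1047
call 13: 1047 + 92 = 1139
call 14: 1139 + 92 = 1231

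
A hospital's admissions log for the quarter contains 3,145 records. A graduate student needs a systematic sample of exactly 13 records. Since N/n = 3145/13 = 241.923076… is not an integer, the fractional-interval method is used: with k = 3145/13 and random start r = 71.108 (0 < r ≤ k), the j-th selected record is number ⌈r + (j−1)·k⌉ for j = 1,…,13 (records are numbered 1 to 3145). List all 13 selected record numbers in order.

j=1: r + 0k = 71.108 → ⌈·⌉ = 72
j=2: r + 1k = 313.031076… → ⌈·⌉ = 314
j=3: r + 2k = 554.954153… → ⌈·⌉ = 555
j=4: r + 3k = 796.877230… → ⌈·⌉ = 797
j=5: r + 4k = 1038.800307… → ⌈·⌉ = 1039
j=6: r + 5k = 1280.723384… → ⌈·⌉ = 1281
j=7: r + 6k = 1522.646461… → ⌈·⌉ = 1523
j=8: r + 7k = 1764.569538… → ⌈·⌉ = 1765
j=9: r + 8k = 2006.492615… → ⌈·⌉ = 2007
j=10: r + 9k = 2248.415692… → ⌈·⌉ = 2249
j=11: r + 10k = 2490.338769… → ⌈·⌉ = 2491
j=12: r + 11k = 2732.261846… → ⌈·⌉ = 2733
j=13: r + 12k = 2974.184923… → ⌈·⌉ = 2975

72, 314, 555, 797, 1039, 1281, 1523, 1765, 2007, 2249, 2491, 2733, 2975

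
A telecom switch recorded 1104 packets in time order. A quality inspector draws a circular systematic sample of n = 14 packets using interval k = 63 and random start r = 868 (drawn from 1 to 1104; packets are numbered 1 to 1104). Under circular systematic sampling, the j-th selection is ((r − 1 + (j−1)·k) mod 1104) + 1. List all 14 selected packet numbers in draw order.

Selection 1: 868
Selection 2: 868 + 63 = 931
Selection 3: 931 + 63 = 994
Selection 4: 994 + 63 = 1057
Selection 5: 1057 + 63 = 1120 → 1120 − 1104 = 16
Selection 6: 16 + 63 = 79
Selection 7: 79 + 63 = 142
Selection 8: 142 + 63 = 205
Selection 9: 205 + 63 = 268
Selection 10: 268 + 63 = 331
Selection 11: 331 + 63 = 394
Selection 12: 394 + 63 = 457
Selection 13: 457 + 63 = 520
Selection 14: 520 + 63 = 583

868, 931, 994, 1057, 16, 79, 142, 205, 268, 331, 394, 457, 520, 583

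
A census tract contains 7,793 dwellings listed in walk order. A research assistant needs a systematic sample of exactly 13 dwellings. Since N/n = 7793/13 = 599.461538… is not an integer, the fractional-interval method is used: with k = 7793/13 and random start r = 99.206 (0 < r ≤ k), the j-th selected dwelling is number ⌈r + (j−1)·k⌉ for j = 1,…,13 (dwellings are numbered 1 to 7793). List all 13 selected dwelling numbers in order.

100, 699, 1299, 1898, 2498, 3097, 3696, 4296, 4895, 5495, 6094, 6694, 7293

j=1: r + 0k = 99.206 → ⌈·⌉ = 100
j=2: r + 1k = 698.667538… → ⌈·⌉ = 699
j=3: r + 2k = 1298.129076… → ⌈·⌉ = 1299
j=4: r + 3k = 1897.590615… → ⌈·⌉ = 1898
j=5: r + 4k = 2497.052153… → ⌈·⌉ = 2498
j=6: r + 5k = 3096.513692… → ⌈·⌉ = 3097
j=7: r + 6k = 3695.975230… → ⌈·⌉ = 3696
j=8: r + 7k = 4295.436769… → ⌈·⌉ = 4296
j=9: r + 8k = 4894.898307… → ⌈·⌉ = 4895
j=10: r + 9k = 5494.359846… → ⌈·⌉ = 5495
j=11: r + 10k = 6093.821384… → ⌈·⌉ = 6094
j=12: r + 11k = 6693.282923… → ⌈·⌉ = 6694
j=13: r + 12k = 7292.744461… → ⌈·⌉ = 7293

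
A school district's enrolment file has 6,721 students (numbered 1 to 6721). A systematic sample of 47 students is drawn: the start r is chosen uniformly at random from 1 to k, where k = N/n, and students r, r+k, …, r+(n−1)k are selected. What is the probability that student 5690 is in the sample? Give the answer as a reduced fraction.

k = 6721/47 = 143.
Student 5690 is selected iff r ≡ 5690 (mod 143); exactly one such r in {1,…,143}.
Inclusion probability = 1/143.

1/143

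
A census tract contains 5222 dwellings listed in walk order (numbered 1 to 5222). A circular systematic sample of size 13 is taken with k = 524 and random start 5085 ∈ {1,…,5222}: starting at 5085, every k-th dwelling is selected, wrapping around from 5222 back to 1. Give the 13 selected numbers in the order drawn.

5085, 387, 911, 1435, 1959, 2483, 3007, 3531, 4055, 4579, 5103, 405, 929

Selection 1: 5085
Selection 2: 5085 + 524 = 5609 → 5609 − 5222 = 387
Selection 3: 387 + 524 = 911
Selection 4: 911 + 524 = 1435
Selection 5: 1435 + 524 = 1959
Selection 6: 1959 + 524 = 2483
Selection 7: 2483 + 524 = 3007
Selection 8: 3007 + 524 = 3531
Selection 9: 3531 + 524 = 4055
Selection 10: 4055 + 524 = 4579
Selection 11: 4579 + 524 = 5103
Selection 12: 5103 + 524 = 5627 → 5627 − 5222 = 405
Selection 13: 405 + 524 = 929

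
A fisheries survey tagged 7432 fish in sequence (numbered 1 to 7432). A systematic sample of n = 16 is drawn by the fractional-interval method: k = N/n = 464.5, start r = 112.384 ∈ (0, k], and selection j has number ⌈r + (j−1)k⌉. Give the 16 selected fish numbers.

j=1: r + 0k = 112.384 → ⌈·⌉ = 113
j=2: r + 1k = 576.884 → ⌈·⌉ = 577
j=3: r + 2k = 1041.384 → ⌈·⌉ = 1042
j=4: r + 3k = 1505.884 → ⌈·⌉ = 1506
j=5: r + 4k = 1970.384 → ⌈·⌉ = 1971
j=6: r + 5k = 2434.884 → ⌈·⌉ = 2435
j=7: r + 6k = 2899.384 → ⌈·⌉ = 2900
j=8: r + 7k = 3363.884 → ⌈·⌉ = 3364
j=9: r + 8k = 3828.384 → ⌈·⌉ = 3829
j=10: r + 9k = 4292.884 → ⌈·⌉ = 4293
j=11: r + 10k = 4757.384 → ⌈·⌉ = 4758
j=12: r + 11k = 5221.884 → ⌈·⌉ = 5222
j=13: r + 12k = 5686.384 → ⌈·⌉ = 5687
j=14: r + 13k = 6150.884 → ⌈·⌉ = 6151
j=15: r + 14k = 6615.384 → ⌈·⌉ = 6616
j=16: r + 15k = 7079.884 → ⌈·⌉ = 7080

113, 577, 1042, 1506, 1971, 2435, 2900, 3364, 3829, 4293, 4758, 5222, 5687, 6151, 6616, 7080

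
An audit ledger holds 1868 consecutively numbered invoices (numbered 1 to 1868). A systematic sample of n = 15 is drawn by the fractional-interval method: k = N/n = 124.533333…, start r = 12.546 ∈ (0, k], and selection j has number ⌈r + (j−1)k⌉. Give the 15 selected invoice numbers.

13, 138, 262, 387, 511, 636, 760, 885, 1009, 1134, 1258, 1383, 1507, 1632, 1757

j=1: r + 0k = 12.546 → ⌈·⌉ = 13
j=2: r + 1k = 137.079333… → ⌈·⌉ = 138
j=3: r + 2k = 261.612666… → ⌈·⌉ = 262
j=4: r + 3k = 386.146 → ⌈·⌉ = 387
j=5: r + 4k = 510.679333… → ⌈·⌉ = 511
j=6: r + 5k = 635.212666… → ⌈·⌉ = 636
j=7: r + 6k = 759.746 → ⌈·⌉ = 760
j=8: r + 7k = 884.279333… → ⌈·⌉ = 885
j=9: r + 8k = 1008.812666… → ⌈·⌉ = 1009
j=10: r + 9k = 1133.346 → ⌈·⌉ = 1134
j=11: r + 10k = 1257.879333… → ⌈·⌉ = 1258
j=12: r + 11k = 1382.412666… → ⌈·⌉ = 1383
j=13: r + 12k = 1506.946 → ⌈·⌉ = 1507
j=14: r + 13k = 1631.479333… → ⌈·⌉ = 1632
j=15: r + 14k = 1756.012666… → ⌈·⌉ = 1757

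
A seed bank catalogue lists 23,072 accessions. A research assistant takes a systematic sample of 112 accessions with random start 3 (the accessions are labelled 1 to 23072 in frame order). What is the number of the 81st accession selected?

16483

k = 23072/112 = 206
81st selection = r + (81−1)·k = 3 + 80×206 = 3 + 16480 = 16483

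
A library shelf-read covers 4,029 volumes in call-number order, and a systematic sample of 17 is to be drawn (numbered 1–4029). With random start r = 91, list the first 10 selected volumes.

91, 328, 565, 802, 1039, 1276, 1513, 1750, 1987, 2224

k = N/n = 4029/17 = 237
volume 1: 91
volume 2: 91 + 237 = 328
volume 3: 328 + 237 = 565
volume 4: 565 + 237 = 802
volume 5: 802 + 237 = 1039
volume 6: 1039 + 237 = 1276
volume 7: 1276 + 237 = 1513
volume 8: 1513 + 237 = 1750
volume 9: 1750 + 237 = 1987
volume 10: 1987 + 237 = 2224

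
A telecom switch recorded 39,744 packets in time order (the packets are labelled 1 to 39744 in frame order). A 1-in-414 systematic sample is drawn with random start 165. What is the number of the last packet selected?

39495

k = 414
96th selection = r + (96−1)·k = 165 + 95×414 = 165 + 39330 = 39495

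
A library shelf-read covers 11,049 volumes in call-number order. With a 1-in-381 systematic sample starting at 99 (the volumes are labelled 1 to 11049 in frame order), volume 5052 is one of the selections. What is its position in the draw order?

k = 381
position = (5052 − 99)/381 + 1 = 4953/381 + 1 = 13 + 1 = 14

14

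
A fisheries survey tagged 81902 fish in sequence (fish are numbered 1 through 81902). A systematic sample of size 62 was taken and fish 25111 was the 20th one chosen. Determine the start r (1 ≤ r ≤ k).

12

k = 81902/62 = 1321
r = 25111 − (20−1)×1321 = 25111 − 25099 = 12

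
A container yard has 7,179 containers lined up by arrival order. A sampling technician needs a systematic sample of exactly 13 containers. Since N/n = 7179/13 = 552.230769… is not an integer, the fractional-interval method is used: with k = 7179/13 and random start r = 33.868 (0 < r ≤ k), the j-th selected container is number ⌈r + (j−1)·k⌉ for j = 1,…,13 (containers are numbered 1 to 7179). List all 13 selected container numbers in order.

34, 587, 1139, 1691, 2243, 2796, 3348, 3900, 4452, 5004, 5557, 6109, 6661

j=1: r + 0k = 33.868 → ⌈·⌉ = 34
j=2: r + 1k = 586.098769… → ⌈·⌉ = 587
j=3: r + 2k = 1138.329538… → ⌈·⌉ = 1139
j=4: r + 3k = 1690.560307… → ⌈·⌉ = 1691
j=5: r + 4k = 2242.791076… → ⌈·⌉ = 2243
j=6: r + 5k = 2795.021846… → ⌈·⌉ = 2796
j=7: r + 6k = 3347.252615… → ⌈·⌉ = 3348
j=8: r + 7k = 3899.483384… → ⌈·⌉ = 3900
j=9: r + 8k = 4451.714153… → ⌈·⌉ = 4452
j=10: r + 9k = 5003.944923… → ⌈·⌉ = 5004
j=11: r + 10k = 5556.175692… → ⌈·⌉ = 5557
j=12: r + 11k = 6108.406461… → ⌈·⌉ = 6109
j=13: r + 12k = 6660.637230… → ⌈·⌉ = 6661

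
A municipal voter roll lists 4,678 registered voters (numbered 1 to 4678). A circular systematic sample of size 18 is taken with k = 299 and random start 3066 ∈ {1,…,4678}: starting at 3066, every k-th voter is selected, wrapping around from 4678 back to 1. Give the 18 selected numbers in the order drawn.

Selection 1: 3066
Selection 2: 3066 + 299 = 3365
Selection 3: 3365 + 299 = 3664
Selection 4: 3664 + 299 = 3963
Selection 5: 3963 + 299 = 4262
Selection 6: 4262 + 299 = 4561
Selection 7: 4561 + 299 = 4860 → 4860 − 4678 = 182
Selection 8: 182 + 299 = 481
Selection 9: 481 + 299 = 780
Selection 10: 780 + 299 = 1079
Selection 11: 1079 + 299 = 1378
Selection 12: 1378 + 299 = 1677
Selection 13: 1677 + 299 = 1976
Selection 14: 1976 + 299 = 2275
Selection 15: 2275 + 299 = 2574
Selection 16: 2574 + 299 = 2873
Selection 17: 2873 + 299 = 3172
Selection 18: 3172 + 299 = 3471

3066, 3365, 3664, 3963, 4262, 4561, 182, 481, 780, 1079, 1378, 1677, 1976, 2275, 2574, 2873, 3172, 3471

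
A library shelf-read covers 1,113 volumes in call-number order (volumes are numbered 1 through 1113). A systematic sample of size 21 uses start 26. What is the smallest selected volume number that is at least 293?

344

k = 1113/21 = 53
Steps past start: ⌈(293 − 26)/53⌉ = ⌈267/53⌉ = 6
Selected volume: 26 + 6×53 = 344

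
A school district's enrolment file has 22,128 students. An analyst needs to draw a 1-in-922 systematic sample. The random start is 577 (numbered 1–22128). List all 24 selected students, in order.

577, 1499, 2421, 3343, 4265, 5187, 6109, 7031, 7953, 8875, 9797, 10719, 11641, 12563, 13485, 14407, 15329, 16251, 17173, 18095, 19017, 19939, 20861, 21783

student 1: 577
student 2: 577 + 922 = 1499
student 3: 1499 + 922 = 2421
student 4: 2421 + 922 = 3343
student 5: 3343 + 922 = 4265
student 6: 4265 + 922 = 5187
student 7: 5187 + 922 = 6109
student 8: 6109 + 922 = 7031
student 9: 7031 + 922 = 7953
student 10: 7953 + 922 = 8875
student 11: 8875 + 922 = 9797
student 12: 9797 + 922 = 10719
student 13: 10719 + 922 = 11641
student 14: 11641 + 922 = 12563
student 15: 12563 + 922 = 13485
student 16: 13485 + 922 = 14407
student 17: 14407 + 922 = 15329
student 18: 15329 + 922 = 16251
student 19: 16251 + 922 = 17173
student 20: 17173 + 922 = 18095
student 21: 18095 + 922 = 19017
student 22: 19017 + 922 = 19939
student 23: 19939 + 922 = 20861
student 24: 20861 + 922 = 21783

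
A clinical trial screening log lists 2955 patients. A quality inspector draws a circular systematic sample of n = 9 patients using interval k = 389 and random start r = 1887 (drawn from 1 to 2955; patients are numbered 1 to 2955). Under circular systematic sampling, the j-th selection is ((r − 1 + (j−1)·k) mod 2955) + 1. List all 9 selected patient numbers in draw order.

Selection 1: 1887
Selection 2: 1887 + 389 = 2276
Selection 3: 2276 + 389 = 2665
Selection 4: 2665 + 389 = 3054 → 3054 − 2955 = 99
Selection 5: 99 + 389 = 488
Selection 6: 488 + 389 = 877
Selection 7: 877 + 389 = 1266
Selection 8: 1266 + 389 = 1655
Selection 9: 1655 + 389 = 2044

1887, 2276, 2665, 99, 488, 877, 1266, 1655, 2044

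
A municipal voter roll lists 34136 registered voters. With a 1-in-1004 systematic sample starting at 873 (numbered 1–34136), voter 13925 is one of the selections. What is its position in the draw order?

k = 1004
position = (13925 − 873)/1004 + 1 = 13052/1004 + 1 = 13 + 1 = 14

14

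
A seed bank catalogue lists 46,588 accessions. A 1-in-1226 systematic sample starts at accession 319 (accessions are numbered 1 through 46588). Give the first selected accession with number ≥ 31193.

32195

k = 1226
Steps past start: ⌈(31193 − 319)/1226⌉ = ⌈30874/1226⌉ = 26
Selected accession: 319 + 26×1226 = 32195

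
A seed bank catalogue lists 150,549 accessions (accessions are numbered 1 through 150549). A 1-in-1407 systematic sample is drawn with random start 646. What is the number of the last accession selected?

149788

k = 1407
107th selection = r + (107−1)·k = 646 + 106×1407 = 646 + 149142 = 149788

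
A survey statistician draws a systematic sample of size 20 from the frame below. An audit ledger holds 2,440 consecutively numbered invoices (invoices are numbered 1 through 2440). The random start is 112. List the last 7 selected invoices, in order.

k = N/n = 2440/20 = 122
14th selection = 112 + 13×122 = 1698
15th: 1698 + 122 = 1820
16th: 1820 + 122 = 1942
17th: 1942 + 122 = 2064
18th: 2064 + 122 = 2186
19th: 2186 + 122 = 2308
20th: 2308 + 122 = 2430

1698, 1820, 1942, 2064, 2186, 2308, 2430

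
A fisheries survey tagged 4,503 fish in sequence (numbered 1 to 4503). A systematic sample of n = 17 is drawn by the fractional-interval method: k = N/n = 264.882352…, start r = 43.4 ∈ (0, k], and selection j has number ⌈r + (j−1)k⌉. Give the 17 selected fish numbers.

44, 309, 574, 839, 1103, 1368, 1633, 1898, 2163, 2428, 2693, 2958, 3222, 3487, 3752, 4017, 4282

j=1: r + 0k = 43.4 → ⌈·⌉ = 44
j=2: r + 1k = 308.282352… → ⌈·⌉ = 309
j=3: r + 2k = 573.164705… → ⌈·⌉ = 574
j=4: r + 3k = 838.047058… → ⌈·⌉ = 839
j=5: r + 4k = 1102.929411… → ⌈·⌉ = 1103
j=6: r + 5k = 1367.811764… → ⌈·⌉ = 1368
j=7: r + 6k = 1632.694117… → ⌈·⌉ = 1633
j=8: r + 7k = 1897.576470… → ⌈·⌉ = 1898
j=9: r + 8k = 2162.458823… → ⌈·⌉ = 2163
j=10: r + 9k = 2427.341176… → ⌈·⌉ = 2428
j=11: r + 10k = 2692.223529… → ⌈·⌉ = 2693
j=12: r + 11k = 2957.105882… → ⌈·⌉ = 2958
j=13: r + 12k = 3221.988235… → ⌈·⌉ = 3222
j=14: r + 13k = 3486.870588… → ⌈·⌉ = 3487
j=15: r + 14k = 3751.752941… → ⌈·⌉ = 3752
j=16: r + 15k = 4016.635294… → ⌈·⌉ = 4017
j=17: r + 16k = 4281.517647… → ⌈·⌉ = 4282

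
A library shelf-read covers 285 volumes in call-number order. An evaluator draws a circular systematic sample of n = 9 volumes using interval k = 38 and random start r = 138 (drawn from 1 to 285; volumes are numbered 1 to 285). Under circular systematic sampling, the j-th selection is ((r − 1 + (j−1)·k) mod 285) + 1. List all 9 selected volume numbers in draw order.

138, 176, 214, 252, 5, 43, 81, 119, 157

Selection 1: 138
Selection 2: 138 + 38 = 176
Selection 3: 176 + 38 = 214
Selection 4: 214 + 38 = 252
Selection 5: 252 + 38 = 290 → 290 − 285 = 5
Selection 6: 5 + 38 = 43
Selection 7: 43 + 38 = 81
Selection 8: 81 + 38 = 119
Selection 9: 119 + 38 = 157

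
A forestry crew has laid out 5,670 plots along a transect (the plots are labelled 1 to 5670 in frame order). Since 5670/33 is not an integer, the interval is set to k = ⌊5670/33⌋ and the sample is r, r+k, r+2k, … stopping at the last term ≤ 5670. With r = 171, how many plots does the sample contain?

33

k = ⌊5670/33⌋ = 171
Achieved size = ⌊(5670 − 171)/171⌋ + 1 = ⌊5499/171⌋ + 1 = 32 + 1 = 33
(last selection: 171 + 32×171 = 5643 ≤ 5670; next would be 5814 > 5670)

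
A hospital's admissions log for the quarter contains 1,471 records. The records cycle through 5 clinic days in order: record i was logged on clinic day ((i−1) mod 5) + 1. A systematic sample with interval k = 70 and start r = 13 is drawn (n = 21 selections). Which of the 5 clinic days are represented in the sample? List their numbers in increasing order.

Consecutive selections differ by k = 70, so their clinic day numbers differ by 70 mod 5 = 0.
gcd(70, 5) = 5, so the sample visits 5/5 = 1 distinct residues mod 5.
Start 13 is clinic day 3; the clinic days hit are 3.

3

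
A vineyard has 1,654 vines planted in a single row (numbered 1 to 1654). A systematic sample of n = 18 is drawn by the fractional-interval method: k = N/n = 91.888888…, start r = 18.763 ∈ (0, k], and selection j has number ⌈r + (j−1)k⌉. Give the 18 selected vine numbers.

j=1: r + 0k = 18.763 → ⌈·⌉ = 19
j=2: r + 1k = 110.651888… → ⌈·⌉ = 111
j=3: r + 2k = 202.540777… → ⌈·⌉ = 203
j=4: r + 3k = 294.429666… → ⌈·⌉ = 295
j=5: r + 4k = 386.318555… → ⌈·⌉ = 387
j=6: r + 5k = 478.207444… → ⌈·⌉ = 479
j=7: r + 6k = 570.096333… → ⌈·⌉ = 571
j=8: r + 7k = 661.985222… → ⌈·⌉ = 662
j=9: r + 8k = 753.874111… → ⌈·⌉ = 754
j=10: r + 9k = 845.763 → ⌈·⌉ = 846
j=11: r + 10k = 937.651888… → ⌈·⌉ = 938
j=12: r + 11k = 1029.540777… → ⌈·⌉ = 1030
j=13: r + 12k = 1121.429666… → ⌈·⌉ = 1122
j=14: r + 13k = 1213.318555… → ⌈·⌉ = 1214
j=15: r + 14k = 1305.207444… → ⌈·⌉ = 1306
j=16: r + 15k = 1397.096333… → ⌈·⌉ = 1398
j=17: r + 16k = 1488.985222… → ⌈·⌉ = 1489
j=18: r + 17k = 1580.874111… → ⌈·⌉ = 1581

19, 111, 203, 295, 387, 479, 571, 662, 754, 846, 938, 1030, 1122, 1214, 1306, 1398, 1489, 1581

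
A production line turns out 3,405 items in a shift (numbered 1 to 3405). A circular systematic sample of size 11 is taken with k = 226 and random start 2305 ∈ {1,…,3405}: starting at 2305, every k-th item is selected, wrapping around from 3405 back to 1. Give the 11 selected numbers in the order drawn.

2305, 2531, 2757, 2983, 3209, 30, 256, 482, 708, 934, 1160

Selection 1: 2305
Selection 2: 2305 + 226 = 2531
Selection 3: 2531 + 226 = 2757
Selection 4: 2757 + 226 = 2983
Selection 5: 2983 + 226 = 3209
Selection 6: 3209 + 226 = 3435 → 3435 − 3405 = 30
Selection 7: 30 + 226 = 256
Selection 8: 256 + 226 = 482
Selection 9: 482 + 226 = 708
Selection 10: 708 + 226 = 934
Selection 11: 934 + 226 = 1160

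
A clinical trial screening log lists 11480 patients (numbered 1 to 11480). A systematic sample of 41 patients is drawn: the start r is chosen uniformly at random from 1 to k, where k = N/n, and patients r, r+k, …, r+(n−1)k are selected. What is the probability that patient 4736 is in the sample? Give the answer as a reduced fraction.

1/280

k = 11480/41 = 280.
Patient 4736 is selected iff r ≡ 4736 (mod 280); exactly one such r in {1,…,280}.
Inclusion probability = 1/280.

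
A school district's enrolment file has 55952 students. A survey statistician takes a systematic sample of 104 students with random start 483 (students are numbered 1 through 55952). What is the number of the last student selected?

55897

k = 55952/104 = 538
104th selection = r + (104−1)·k = 483 + 103×538 = 483 + 55414 = 55897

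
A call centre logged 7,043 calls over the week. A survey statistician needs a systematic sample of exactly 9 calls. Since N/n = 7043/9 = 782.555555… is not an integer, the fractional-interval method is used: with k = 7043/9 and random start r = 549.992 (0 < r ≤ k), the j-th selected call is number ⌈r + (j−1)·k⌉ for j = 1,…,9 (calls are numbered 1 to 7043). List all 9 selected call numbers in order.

550, 1333, 2116, 2898, 3681, 4463, 5246, 6028, 6811

j=1: r + 0k = 549.992 → ⌈·⌉ = 550
j=2: r + 1k = 1332.547555… → ⌈·⌉ = 1333
j=3: r + 2k = 2115.103111… → ⌈·⌉ = 2116
j=4: r + 3k = 2897.658666… → ⌈·⌉ = 2898
j=5: r + 4k = 3680.214222… → ⌈·⌉ = 3681
j=6: r + 5k = 4462.769777… → ⌈·⌉ = 4463
j=7: r + 6k = 5245.325333… → ⌈·⌉ = 5246
j=8: r + 7k = 6027.880888… → ⌈·⌉ = 6028
j=9: r + 8k = 6810.436444… → ⌈·⌉ = 6811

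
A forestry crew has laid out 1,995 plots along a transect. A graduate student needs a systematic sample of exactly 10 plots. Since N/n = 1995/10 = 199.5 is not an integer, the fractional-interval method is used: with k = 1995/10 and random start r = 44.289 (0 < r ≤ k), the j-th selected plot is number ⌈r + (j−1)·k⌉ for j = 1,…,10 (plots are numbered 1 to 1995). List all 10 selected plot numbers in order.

45, 244, 444, 643, 843, 1042, 1242, 1441, 1641, 1840

j=1: r + 0k = 44.289 → ⌈·⌉ = 45
j=2: r + 1k = 243.789 → ⌈·⌉ = 244
j=3: r + 2k = 443.289 → ⌈·⌉ = 444
j=4: r + 3k = 642.789 → ⌈·⌉ = 643
j=5: r + 4k = 842.289 → ⌈·⌉ = 843
j=6: r + 5k = 1041.789 → ⌈·⌉ = 1042
j=7: r + 6k = 1241.289 → ⌈·⌉ = 1242
j=8: r + 7k = 1440.789 → ⌈·⌉ = 1441
j=9: r + 8k = 1640.289 → ⌈·⌉ = 1641
j=10: r + 9k = 1839.789 → ⌈·⌉ = 1840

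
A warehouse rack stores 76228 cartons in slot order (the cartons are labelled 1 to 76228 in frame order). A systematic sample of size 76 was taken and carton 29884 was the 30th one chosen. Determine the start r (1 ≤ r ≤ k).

k = 76228/76 = 1003
r = 29884 − (30−1)×1003 = 29884 − 29087 = 797

797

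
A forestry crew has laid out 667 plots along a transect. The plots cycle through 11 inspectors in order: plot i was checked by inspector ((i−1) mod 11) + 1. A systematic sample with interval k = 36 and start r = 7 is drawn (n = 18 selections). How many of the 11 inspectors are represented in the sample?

Consecutive selections differ by k = 36, so their inspector numbers differ by 36 mod 11 = 3.
gcd(36, 11) = 1, so the sample visits 11/1 = 11 distinct residues mod 11.
Start 7 is inspector 7; the inspectors hit are 1, 2, 3, 4, 5, 6, 7, 8, 9, 10, 11.

11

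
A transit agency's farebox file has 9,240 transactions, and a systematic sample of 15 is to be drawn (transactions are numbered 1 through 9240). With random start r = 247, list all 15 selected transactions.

247, 863, 1479, 2095, 2711, 3327, 3943, 4559, 5175, 5791, 6407, 7023, 7639, 8255, 8871

k = N/n = 9240/15 = 616
transaction 1: 247
transaction 2: 247 + 616 = 863
transaction 3: 863 + 616 = 1479
transaction 4: 1479 + 616 = 2095
transaction 5: 2095 + 616 = 2711
transaction 6: 2711 + 616 = 3327
transaction 7: 3327 + 616 = 3943
transaction 8: 3943 + 616 = 4559
transaction 9: 4559 + 616 = 5175
transaction 10: 5175 + 616 = 5791
transaction 11: 5791 + 616 = 6407
transaction 12: 6407 + 616 = 7023
transaction 13: 7023 + 616 = 7639
transaction 14: 7639 + 616 = 8255
transaction 15: 8255 + 616 = 8871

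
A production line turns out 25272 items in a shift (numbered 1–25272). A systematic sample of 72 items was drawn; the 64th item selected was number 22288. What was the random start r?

175

k = 25272/72 = 351
r = 22288 − (64−1)×351 = 22288 − 22113 = 175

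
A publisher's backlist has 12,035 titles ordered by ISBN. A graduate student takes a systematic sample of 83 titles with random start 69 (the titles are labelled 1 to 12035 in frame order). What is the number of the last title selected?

11959

k = 12035/83 = 145
83rd selection = r + (83−1)·k = 69 + 82×145 = 69 + 11890 = 11959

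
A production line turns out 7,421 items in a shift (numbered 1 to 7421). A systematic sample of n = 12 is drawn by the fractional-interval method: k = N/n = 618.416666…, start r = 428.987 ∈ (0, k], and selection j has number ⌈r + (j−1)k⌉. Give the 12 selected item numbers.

j=1: r + 0k = 428.987 → ⌈·⌉ = 429
j=2: r + 1k = 1047.403666… → ⌈·⌉ = 1048
j=3: r + 2k = 1665.820333… → ⌈·⌉ = 1666
j=4: r + 3k = 2284.237 → ⌈·⌉ = 2285
j=5: r + 4k = 2902.653666… → ⌈·⌉ = 2903
j=6: r + 5k = 3521.070333… → ⌈·⌉ = 3522
j=7: r + 6k = 4139.487 → ⌈·⌉ = 4140
j=8: r + 7k = 4757.903666… → ⌈·⌉ = 4758
j=9: r + 8k = 5376.320333… → ⌈·⌉ = 5377
j=10: r + 9k = 5994.737 → ⌈·⌉ = 5995
j=11: r + 10k = 6613.153666… → ⌈·⌉ = 6614
j=12: r + 11k = 7231.570333… → ⌈·⌉ = 7232

429, 1048, 1666, 2285, 2903, 3522, 4140, 4758, 5377, 5995, 6614, 7232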